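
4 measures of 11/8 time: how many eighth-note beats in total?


Let's work it out.
Time signature 11/8: the bottom number 8 means the eighth note gets one count
The top number 11 means 11 eighth-note beats per measure
Total = 11 × 4 measures
= 44 eighth-note beats


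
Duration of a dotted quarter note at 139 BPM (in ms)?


Step by step:
One quarter-note beat = 60000 / BPM = 60000 / 139 ms
Dotted quarter note = 3/2 × quarter note
Duration = 3/2 × 60000 / 139 = 90000 / 139
= 647.5 ms


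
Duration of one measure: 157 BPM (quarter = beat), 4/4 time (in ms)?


Step by step:
Quarter-note beat duration = 60000 / 157 ms
Beats per measure (4/4) = 4
One measure = 4 × 60000 / 157 = 240000 / 157 ms
= 1528.7 ms


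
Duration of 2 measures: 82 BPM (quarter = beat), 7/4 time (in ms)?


Solution.
Quarter-note beat duration = 60000 / 82 ms
Beats per measure (7/4) = 7
One measure = 7 × 60000 / 82 = 420000 / 82 ms
2 measures = 2 × 420000 / 82 = 840000 / 82
= 10243.9 ms


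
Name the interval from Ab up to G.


Solution.
Letter names: A → G spans 7 letter names → a 7th
Semitones: Ab → G = 11 half-steps
A 7th of 11 semitones is a major 7th
= major 7th


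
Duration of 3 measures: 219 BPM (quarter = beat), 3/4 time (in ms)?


Working:
Quarter-note beat duration = 60000 / 219 ms
Beats per measure (3/4) = 3
One measure = 3 × 60000 / 219 = 180000 / 219 ms
3 measures = 3 × 180000 / 219 = 540000 / 219
= 2465.8 ms


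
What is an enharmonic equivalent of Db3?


Working:
Enharmonic notes sound the same pitch but are spelled with different letter names
Db and C# name the same pitch class
= C#3


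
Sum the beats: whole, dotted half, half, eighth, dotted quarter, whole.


Beat values:
  whole = 4 beats
  dotted half = 3 beats
  half = 2 beats
  eighth = 0.5 beats
  dotted quarter = 1.5 beats
  whole = 4 beats
Sum = 4 + 3 + 2 + 0.5 + 1.5 + 4
= 15 beats


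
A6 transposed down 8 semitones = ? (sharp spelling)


Step by step:
A6: chromatic position 9 in octave 6 → absolute = 6×12 + 9 = 81
Transpose down 8: 81 - 8 = 73
73 = 6×12 + 1 → C# in octave 6
Result = C#6


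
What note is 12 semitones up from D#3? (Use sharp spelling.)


Working:
D#3: chromatic position 3 in octave 3 → absolute = 3×12 + 3 = 39
Transpose up 12: 39 + 12 = 51
51 = 4×12 + 3 → D# in octave 4
Result = D#4


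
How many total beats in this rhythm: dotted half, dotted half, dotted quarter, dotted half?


Let's work it out.
Beat values:
  dotted half = 3 beats
  dotted half = 3 beats
  dotted quarter = 1.5 beats
  dotted half = 3 beats
Sum = 3 + 3 + 1.5 + 3
= 10.5 beats


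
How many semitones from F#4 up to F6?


Solution.
Absolute semitone position = octave×12 + chromatic position
F#4: 4×12 + 6 = 54
F6: 6×12 + 5 = 77
Difference = 77 - 54 = 23
= 23 semitones


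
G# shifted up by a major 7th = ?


Let's work it out.
major 7th: 7 letter names, 11 semitones
Letter: G + 6 → F
Pitch: G# + 11 semitones, spelled as an F → F##
= F##


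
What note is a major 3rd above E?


Solution.
A 3rd spans 3 letter names, so from E we land on G
A major 3rd = 4 semitones above E
Spell G at that pitch: G#
= G#


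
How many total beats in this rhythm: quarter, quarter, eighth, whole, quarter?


Reasoning:
Beat values:
  quarter = 1 beat
  quarter = 1 beat
  eighth = 0.5 beats
  whole = 4 beats
  quarter = 1 beat
Sum = 1 + 1 + 0.5 + 4 + 1
= 7.5 beats


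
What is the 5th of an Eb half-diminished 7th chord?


Step by step:
Half-diminished 7th chord = root + minor 3rd + diminished 5th + minor 7th
Seventh chords stack in thirds, so the letter names are E-G-B-D
Root: Eb
Minor 3rd above Eb: Gb
Diminished 5th above Eb: Bbb
Minor 7th above Eb: Db
The 5th = Bbb


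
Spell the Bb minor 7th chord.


Solution.
Minor 7th chord = root + minor 3rd + perfect 5th + minor 7th
Seventh chords stack in thirds, so the letter names are B-D-F-A
Root: Bb
Minor 3rd above Bb: Db
Perfect 5th above Bb: F
Minor 7th above Bb: Ab
Chord = Bb Db F Ab


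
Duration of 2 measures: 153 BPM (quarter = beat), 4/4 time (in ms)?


Reasoning:
Quarter-note beat duration = 60000 / 153 ms
Beats per measure (4/4) = 4
One measure = 4 × 60000 / 153 = 240000 / 153 ms
2 measures = 2 × 240000 / 153 = 480000 / 153
= 3137.3 ms


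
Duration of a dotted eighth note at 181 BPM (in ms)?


Solution.
One quarter-note beat = 60000 / BPM = 60000 / 181 ms
Dotted eighth note = 3/4 × quarter note
Duration = 3/4 × 60000 / 181 = 45000 / 181
= 248.6 ms


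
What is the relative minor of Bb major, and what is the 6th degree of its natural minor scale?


Let's work it out.
The relative minor shares the major's key signature and starts on its 6th degree
6th degree = a major 6th above the tonic; a major 6th above Bb is G
→ relative minor of Bb major is G minor
G natural minor scale: G A Bb C D Eb F
= G minor; 6th degree = Eb


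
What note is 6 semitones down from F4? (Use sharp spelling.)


Step by step:
F4: chromatic position 5 in octave 4 → absolute = 4×12 + 5 = 53
Transpose down 6: 53 - 6 = 47
47 = 3×12 + 11 → B in octave 3
Result = B3


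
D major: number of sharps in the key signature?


Solution.
Sharp major keys follow the circle of fifths: C(0), G(1), D(2), A(3), E(4), B(5), F#(6), C#(7)
D major has 2 sharps
Order of sharps: F# C# G# D# A# E# B# → first 2: F#, C#
= 2 sharps


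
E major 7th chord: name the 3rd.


Major 7th chord = root + major 3rd + perfect 5th + major 7th
Seventh chords stack in thirds, so the letter names are E-G-B-D
Root: E
Major 3rd above E: G#
Perfect 5th above E: B
Major 7th above E: D#
The 3rd = G#


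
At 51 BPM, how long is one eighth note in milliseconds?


Solution.
One quarter-note beat = 60000 / BPM = 60000 / 51 ms
Eighth note = 1/2 × quarter note
Duration = 1/2 × 60000 / 51 = 30000 / 51
= 588.2 ms


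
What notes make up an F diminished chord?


Diminished triad = root + minor 3rd (3 semitones) + diminished 5th (6 semitones)
A triad on F stacks thirds, so the chord tones use letter names F-A-C
Root: F
Minor 3rd above F: Ab
Diminished 5th above F: Cb
Chord = F Ab Cb


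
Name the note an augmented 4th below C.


Reasoning:
A 4th spans 4 letter names, so from C we land on G
An augmented 4th = 6 semitones below C
Spell G at that pitch: Gb
= Gb


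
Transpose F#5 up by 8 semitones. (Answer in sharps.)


F#5: chromatic position 6 in octave 5 → absolute = 5×12 + 6 = 66
Transpose up 8: 66 + 8 = 74
74 = 6×12 + 2 → D in octave 6
Result = D6


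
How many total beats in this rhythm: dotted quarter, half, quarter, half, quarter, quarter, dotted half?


Beat values:
  dotted quarter = 1.5 beats
  half = 2 beats
  quarter = 1 beat
  half = 2 beats
  quarter = 1 beat
  quarter = 1 beat
  dotted half = 3 beats
Sum = 1.5 + 2 + 1 + 2 + 1 + 1 + 3
= 11.5 beats


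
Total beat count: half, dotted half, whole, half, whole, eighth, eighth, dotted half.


Beat values:
  half = 2 beats
  dotted half = 3 beats
  whole = 4 beats
  half = 2 beats
  whole = 4 beats
  eighth = 0.5 beats
  eighth = 0.5 beats
  dotted half = 3 beats
Sum = 2 + 3 + 4 + 2 + 4 + 0.5 + 0.5 + 3
= 19 beats


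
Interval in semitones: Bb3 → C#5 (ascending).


Let's work it out.
Absolute semitone position = octave×12 + chromatic position
Bb3: 3×12 + 10 = 46
C#5: 5×12 + 1 = 61
Difference = 61 - 46 = 15
= 15 semitones


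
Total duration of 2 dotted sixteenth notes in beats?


Reasoning:
Base sixteenth note = 1/4 beats
Dot 1 adds half the previous value: +1/8
One dotted sixteenth = 1/4 + 1/8 = 3/8
2 of them = 2 × 3/8 = 3/4
= 3/4 beats


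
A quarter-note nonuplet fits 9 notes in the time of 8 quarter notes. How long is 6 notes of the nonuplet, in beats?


Nonuplet: 9 notes occupy the space of 8 quarter notes
Space = 8 × 1 = 8 beats
Each nonuplet note = 8 / 9 = 8/9 beats
6 notes = 6 × 8/9 = 16/3
= 16/3 beats


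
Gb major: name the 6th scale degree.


Let's work it out.
Major scale pattern: W-W-H-W-W-W-H (2-2-1-2-2-2-1 semitones)
Starting from Gb:
  Gb + 2 semitones → Ab
  Ab + 2 semitones → Bb
  Bb + 1 semitone → Cb
  Cb + 2 semitones → Db
  Db + 2 semitones → Eb
  Eb + 2 semitones → F
  F + 1 semitone → Gb
Scale: Gb Ab Bb Cb Db Eb F
Degree 6 = Eb


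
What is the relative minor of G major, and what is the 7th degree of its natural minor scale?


The relative minor shares the major's key signature and starts on its 6th degree
6th degree = a major 6th above the tonic; a major 6th above G is E
→ relative minor of G major is E minor
E natural minor scale: E F# G A B C D
= E minor; 7th degree = D


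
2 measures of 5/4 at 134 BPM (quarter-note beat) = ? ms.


Working:
Quarter-note beat duration = 60000 / 134 ms
Beats per measure (5/4) = 5
One measure = 5 × 60000 / 134 = 300000 / 134 ms
2 measures = 2 × 300000 / 134 = 600000 / 134
= 4477.6 ms


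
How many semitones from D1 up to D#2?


Let's work it out.
Absolute semitone position = octave×12 + chromatic position
D1: 1×12 + 2 = 14
D#2: 2×12 + 3 = 27
Difference = 27 - 14 = 13
= 13 semitones


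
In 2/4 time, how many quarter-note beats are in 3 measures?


Working:
Time signature 2/4: the bottom number 4 means the quarter note gets one count
The top number 2 means 2 quarter-note beats per measure
Total = 2 × 3 measures
= 6 quarter-note beats


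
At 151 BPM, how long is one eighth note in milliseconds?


Working:
One quarter-note beat = 60000 / BPM = 60000 / 151 ms
Eighth note = 1/2 × quarter note
Duration = 1/2 × 60000 / 151 = 30000 / 151
= 198.7 ms


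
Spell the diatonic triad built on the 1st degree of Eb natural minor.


Solution.
Eb natural minor scale: Eb F Gb Ab Bb Cb Db
Diatonic triad on degree 1 stacks scale notes 1, 3, 5: Eb Gb Bb
Eb→Gb = 3 semitones; Eb→Bb = 7 semitones → minor triad
= Eb Gb Bb (minor)


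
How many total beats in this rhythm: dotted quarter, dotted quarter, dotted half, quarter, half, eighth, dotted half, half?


Step by step:
Beat values:
  dotted quarter = 1.5 beats
  dotted quarter = 1.5 beats
  dotted half = 3 beats
  quarter = 1 beat
  half = 2 beats
  eighth = 0.5 beats
  dotted half = 3 beats
  half = 2 beats
Sum = 1.5 + 1.5 + 3 + 1 + 2 + 0.5 + 3 + 2
= 14.5 beats


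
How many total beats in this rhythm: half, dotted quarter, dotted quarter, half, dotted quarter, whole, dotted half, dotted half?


Working:
Beat values:
  half = 2 beats
  dotted quarter = 1.5 beats
  dotted quarter = 1.5 beats
  half = 2 beats
  dotted quarter = 1.5 beats
  whole = 4 beats
  dotted half = 3 beats
  dotted half = 3 beats
Sum = 2 + 1.5 + 1.5 + 2 + 1.5 + 4 + 3 + 3
= 18.5 beats


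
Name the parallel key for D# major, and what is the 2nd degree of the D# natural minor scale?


Parallel keys share the same tonic but differ in mode
D# major → parallel is D# minor
D# natural minor scale: D# E# F# G# A# B C#
= D# minor; 2nd degree = E#


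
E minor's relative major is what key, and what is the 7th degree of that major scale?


The relative major shares the key signature and is a minor 3rd above the minor tonic
A minor 3rd above E is G
→ relative major of E minor is G major
G major scale: G A B C D E F#
= G major; 7th degree = F#


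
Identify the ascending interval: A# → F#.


Let's work it out.
Letter names: A → F spans 6 letter names → a 6th
Semitones: A# → F# = 8 half-steps
A 6th of 8 semitones is a minor 6th
= minor 6th


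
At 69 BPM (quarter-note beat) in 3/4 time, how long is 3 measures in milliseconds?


Quarter-note beat duration = 60000 / 69 ms
Beats per measure (3/4) = 3
One measure = 3 × 60000 / 69 = 180000 / 69 ms
3 measures = 3 × 180000 / 69 = 540000 / 69
= 7826.1 ms


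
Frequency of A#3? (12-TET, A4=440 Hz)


Let's work it out.
f = 440 × 2^(n/12) where n = semitones from A4
A#3: -11 semitones from A4
f = 440 × 2^(-11/12)
f = 233.08 Hz


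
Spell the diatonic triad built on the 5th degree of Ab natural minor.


Step by step:
Ab natural minor scale: Ab Bb Cb Db Eb Fb Gb
Diatonic triad on degree 5 stacks scale notes 5, 7, 2: Eb Gb Bb
Eb→Gb = 3 semitones; Eb→Bb = 7 semitones → minor triad
= Eb Gb Bb (minor)


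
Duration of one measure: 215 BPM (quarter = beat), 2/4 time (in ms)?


Quarter-note beat duration = 60000 / 215 ms
Beats per measure (2/4) = 2
One measure = 2 × 60000 / 215 = 120000 / 215 ms
= 558.1 ms


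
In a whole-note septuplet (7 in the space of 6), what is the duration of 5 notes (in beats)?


Reasoning:
Septuplet: 7 notes occupy the space of 6 whole notes
Space = 6 × 4 = 24 beats
Each septuplet note = 24 / 7 = 24/7 beats
5 notes = 5 × 24/7 = 120/7
= 120/7 beats


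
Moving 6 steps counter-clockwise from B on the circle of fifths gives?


Step by step:
Each counter-clockwise step moves down a perfect 5th (= up a perfect 4th)
From B: B → E → A → D → G → C → F
= F


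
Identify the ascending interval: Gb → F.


Letter names: G → F spans 7 letter names → a 7th
Semitones: Gb → F = 11 half-steps
A 7th of 11 semitones is a major 7th
= major 7th


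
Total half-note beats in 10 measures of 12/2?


Solution.
Time signature 12/2: the bottom number 2 means the half note gets one count
The top number 12 means 12 half-note beats per measure
Total = 12 × 10 measures
= 120 half-note beats


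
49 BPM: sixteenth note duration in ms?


One quarter-note beat = 60000 / BPM = 60000 / 49 ms
Sixteenth note = 1/4 × quarter note
Duration = 1/4 × 60000 / 49 = 15000 / 49
= 306.1 ms


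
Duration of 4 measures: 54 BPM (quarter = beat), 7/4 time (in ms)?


Quarter-note beat duration = 60000 / 54 ms
Beats per measure (7/4) = 7
One measure = 7 × 60000 / 54 = 420000 / 54 ms
4 measures = 4 × 420000 / 54 = 1680000 / 54
= 31111.1 ms


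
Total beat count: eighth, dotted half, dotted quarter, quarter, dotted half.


Reasoning:
Beat values:
  eighth = 0.5 beats
  dotted half = 3 beats
  dotted quarter = 1.5 beats
  quarter = 1 beat
  dotted half = 3 beats
Sum = 0.5 + 3 + 1.5 + 1 + 3
= 9 beats


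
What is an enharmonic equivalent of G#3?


Step by step:
Enharmonic notes sound the same pitch but are spelled with different letter names
G# and Ab name the same pitch class
= Ab3


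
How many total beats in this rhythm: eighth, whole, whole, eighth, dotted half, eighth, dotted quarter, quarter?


Working:
Beat values:
  eighth = 0.5 beats
  whole = 4 beats
  whole = 4 beats
  eighth = 0.5 beats
  dotted half = 3 beats
  eighth = 0.5 beats
  dotted quarter = 1.5 beats
  quarter = 1 beat
Sum = 0.5 + 4 + 4 + 0.5 + 3 + 0.5 + 1.5 + 1
= 15 beats


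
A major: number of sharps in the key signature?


Working:
Sharp major keys follow the circle of fifths: C(0), G(1), D(2), A(3), E(4), B(5), F#(6), C#(7)
A major has 3 sharps
Order of sharps: F# C# G# D# A# E# B# → first 3: F#, C#, G#
= 3 sharps


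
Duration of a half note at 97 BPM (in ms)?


Working:
One quarter-note beat = 60000 / BPM = 60000 / 97 ms
Half note = 2 × quarter note
Duration = 2 × 60000 / 97 = 120000 / 97
= 1237.1 ms


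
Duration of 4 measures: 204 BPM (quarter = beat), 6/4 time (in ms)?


Quarter-note beat duration = 60000 / 204 ms
Beats per measure (6/4) = 6
One measure = 6 × 60000 / 204 = 360000 / 204 ms
4 measures = 4 × 360000 / 204 = 1440000 / 204
= 7058.8 ms


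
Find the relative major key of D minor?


Reasoning:
The relative major shares the key signature and is a minor 3rd above the minor tonic
A minor 3rd above D is F
→ relative major of D minor is F major
= F major


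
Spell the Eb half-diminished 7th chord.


Working:
Half-diminished 7th chord = root + minor 3rd + diminished 5th + minor 7th
Seventh chords stack in thirds, so the letter names are E-G-B-D
Root: Eb
Minor 3rd above Eb: Gb
Diminished 5th above Eb: Bbb
Minor 7th above Eb: Db
Chord = Eb Gb Bbb Db


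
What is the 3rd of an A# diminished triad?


Step by step:
Diminished triad = root + minor 3rd (3 semitones) + diminished 5th (6 semitones)
A triad on A# stacks thirds, so the chord tones use letter names A-C-E
Root: A#
Minor 3rd above A#: C#
Diminished 5th above A#: E
The 3rd = C#


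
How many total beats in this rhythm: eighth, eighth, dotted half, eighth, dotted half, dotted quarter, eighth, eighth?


Step by step:
Beat values:
  eighth = 0.5 beats
  eighth = 0.5 beats
  dotted half = 3 beats
  eighth = 0.5 beats
  dotted half = 3 beats
  dotted quarter = 1.5 beats
  eighth = 0.5 beats
  eighth = 0.5 beats
Sum = 0.5 + 0.5 + 3 + 0.5 + 3 + 1.5 + 0.5 + 0.5
= 10 beats


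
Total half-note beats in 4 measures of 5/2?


Time signature 5/2: the bottom number 2 means the half note gets one count
The top number 5 means 5 half-note beats per measure
Total = 5 × 4 measures
= 20 half-note beats


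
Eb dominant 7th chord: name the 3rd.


Solution.
Dominant 7th chord = root + major 3rd + perfect 5th + minor 7th
Seventh chords stack in thirds, so the letter names are E-G-B-D
Root: Eb
Major 3rd above Eb: G
Perfect 5th above Eb: Bb
Minor 7th above Eb: Db
The 3rd = G


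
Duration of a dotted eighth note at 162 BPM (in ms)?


One quarter-note beat = 60000 / BPM = 60000 / 162 ms
Dotted eighth note = 3/4 × quarter note
Duration = 3/4 × 60000 / 162 = 45000 / 162
= 277.8 ms


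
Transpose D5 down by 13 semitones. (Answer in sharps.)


Let's work it out.
D5: chromatic position 2 in octave 5 → absolute = 5×12 + 2 = 62
Transpose down 13: 62 - 13 = 49
49 = 4×12 + 1 → C# in octave 4
Result = C#4


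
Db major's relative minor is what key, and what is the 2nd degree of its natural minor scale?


Step by step:
The relative minor shares the major's key signature and starts on its 6th degree
6th degree = a major 6th above the tonic; a major 6th above Db is Bb
→ relative minor of Db major is Bb minor
Bb natural minor scale: Bb C Db Eb F Gb Ab
= Bb minor; 2nd degree = C


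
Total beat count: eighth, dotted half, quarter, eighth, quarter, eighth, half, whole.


Reasoning:
Beat values:
  eighth = 0.5 beats
  dotted half = 3 beats
  quarter = 1 beat
  eighth = 0.5 beats
  quarter = 1 beat
  eighth = 0.5 beats
  half = 2 beats
  whole = 4 beats
Sum = 0.5 + 3 + 1 + 0.5 + 1 + 0.5 + 2 + 4
= 12.5 beats


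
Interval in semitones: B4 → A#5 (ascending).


Let's work it out.
Absolute semitone position = octave×12 + chromatic position
B4: 4×12 + 11 = 59
A#5: 5×12 + 10 = 70
Difference = 70 - 59 = 11
= 11 semitones


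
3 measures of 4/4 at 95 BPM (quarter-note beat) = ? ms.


Quarter-note beat duration = 60000 / 95 ms
Beats per measure (4/4) = 4
One measure = 4 × 60000 / 95 = 240000 / 95 ms
3 measures = 3 × 240000 / 95 = 720000 / 95
= 7578.9 ms


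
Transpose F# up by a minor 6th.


Solution.
minor 6th: 6 letter names, 8 semitones
Letter: F + 5 → D
Pitch: F# + 8 semitones, spelled as a D → D
= D


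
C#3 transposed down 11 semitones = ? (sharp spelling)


Let's work it out.
C#3: chromatic position 1 in octave 3 → absolute = 3×12 + 1 = 37
Transpose down 11: 37 - 11 = 26
26 = 2×12 + 2 → D in octave 2
Result = D2


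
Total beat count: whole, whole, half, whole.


Solution.
Beat values:
  whole = 4 beats
  whole = 4 beats
  half = 2 beats
  whole = 4 beats
Sum = 4 + 4 + 2 + 4
= 14 beats


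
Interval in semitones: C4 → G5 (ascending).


Solution.
Absolute semitone position = octave×12 + chromatic position
C4: 4×12 + 0 = 48
G5: 5×12 + 7 = 67
Difference = 67 - 48 = 19
= 19 semitones


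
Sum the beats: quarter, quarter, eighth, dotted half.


Working:
Beat values:
  quarter = 1 beat
  quarter = 1 beat
  eighth = 0.5 beats
  dotted half = 3 beats
Sum = 1 + 1 + 0.5 + 3
= 5.5 beats


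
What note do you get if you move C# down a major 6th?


Let's work it out.
major 6th: 6 letter names, 9 semitones
Letter: C - 5 → E
Pitch: C# - 9 semitones, spelled as an E → E
= E


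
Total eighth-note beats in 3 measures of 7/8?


Working:
Time signature 7/8: the bottom number 8 means the eighth note gets one count
The top number 7 means 7 eighth-note beats per measure
Total = 7 × 3 measures
= 21 eighth-note beats


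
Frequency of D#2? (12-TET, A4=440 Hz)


Let's work it out.
f = 440 × 2^(n/12) where n = semitones from A4
D#2: -30 semitones from A4
f = 440 × 2^(-30/12)
f = 77.78 Hz


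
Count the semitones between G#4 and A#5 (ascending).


Working:
Absolute semitone position = octave×12 + chromatic position
G#4: 4×12 + 8 = 56
A#5: 5×12 + 10 = 70
Difference = 70 - 56 = 14
= 14 semitones


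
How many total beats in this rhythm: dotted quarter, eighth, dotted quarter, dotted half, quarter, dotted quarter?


Step by step:
Beat values:
  dotted quarter = 1.5 beats
  eighth = 0.5 beats
  dotted quarter = 1.5 beats
  dotted half = 3 beats
  quarter = 1 beat
  dotted quarter = 1.5 beats
Sum = 1.5 + 0.5 + 1.5 + 3 + 1 + 1.5
= 9 beats


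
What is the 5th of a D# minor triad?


Minor triad = root + minor 3rd (3 semitones) + perfect 5th (7 semitones)
A triad on D# stacks thirds, so the chord tones use letter names D-F-A
Root: D#
Minor 3rd above D#: F#
Perfect 5th above D#: A#
The 5th = A#


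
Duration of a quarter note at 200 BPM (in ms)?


Let's work it out.
One quarter-note beat = 60000 / BPM = 60000 / 200 ms
Duration = 60000 / 200
= 300.0 ms


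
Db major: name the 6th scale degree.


Major scale pattern: W-W-H-W-W-W-H (2-2-1-2-2-2-1 semitones)
Starting from Db:
  Db + 2 semitones → Eb
  Eb + 2 semitones → F
  F + 1 semitone → Gb
  Gb + 2 semitones → Ab
  Ab + 2 semitones → Bb
  Bb + 2 semitones → C
  C + 1 semitone → Db
Scale: Db Eb F Gb Ab Bb C
Degree 6 = Bb


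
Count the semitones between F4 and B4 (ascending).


Solution.
Absolute semitone position = octave×12 + chromatic position
F4: 4×12 + 5 = 53
B4: 4×12 + 11 = 59
Difference = 59 - 53 = 6
= 6 semitones


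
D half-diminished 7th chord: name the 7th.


Step by step:
Half-diminished 7th chord = root + minor 3rd + diminished 5th + minor 7th
Seventh chords stack in thirds, so the letter names are D-F-A-C
Root: D
Minor 3rd above D: F
Diminished 5th above D: Ab
Minor 7th above D: C
The 7th = C


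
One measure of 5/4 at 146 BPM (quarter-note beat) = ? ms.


Reasoning:
Quarter-note beat duration = 60000 / 146 ms
Beats per measure (5/4) = 5
One measure = 5 × 60000 / 146 = 300000 / 146 ms
= 2054.8 ms


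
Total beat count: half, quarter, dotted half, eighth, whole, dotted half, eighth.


Reasoning:
Beat values:
  half = 2 beats
  quarter = 1 beat
  dotted half = 3 beats
  eighth = 0.5 beats
  whole = 4 beats
  dotted half = 3 beats
  eighth = 0.5 beats
Sum = 2 + 1 + 3 + 0.5 + 4 + 3 + 0.5
= 14 beats


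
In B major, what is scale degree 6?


Major scale pattern: W-W-H-W-W-W-H (2-2-1-2-2-2-1 semitones)
Starting from B:
  B + 2 semitones → C#
  C# + 2 semitones → D#
  D# + 1 semitone → E
  E + 2 semitones → F#
  F# + 2 semitones → G#
  G# + 2 semitones → A#
  A# + 1 semitone → B
Scale: B C# D# E F# G# A#
Degree 6 = G#


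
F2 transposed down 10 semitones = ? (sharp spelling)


Step by step:
F2: chromatic position 5 in octave 2 → absolute = 2×12 + 5 = 29
Transpose down 10: 29 - 10 = 19
19 = 1×12 + 7 → G in octave 1
Result = G1


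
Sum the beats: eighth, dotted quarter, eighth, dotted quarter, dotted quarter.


Step by step:
Beat values:
  eighth = 0.5 beats
  dotted quarter = 1.5 beats
  eighth = 0.5 beats
  dotted quarter = 1.5 beats
  dotted quarter = 1.5 beats
Sum = 0.5 + 1.5 + 0.5 + 1.5 + 1.5
= 5.5 beats


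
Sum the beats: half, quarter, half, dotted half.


Working:
Beat values:
  half = 2 beats
  quarter = 1 beat
  half = 2 beats
  dotted half = 3 beats
Sum = 2 + 1 + 2 + 3
= 8 beats


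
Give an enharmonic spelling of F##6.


Let's work it out.
Enharmonic notes sound the same pitch but are spelled with different letter names
F## and G name the same pitch class
= G6


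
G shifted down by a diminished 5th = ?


diminished 5th: 5 letter names, 6 semitones
Letter: G - 4 → C
Pitch: G - 6 semitones, spelled as a C → C#
= C#


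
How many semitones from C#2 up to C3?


Working:
Absolute semitone position = octave×12 + chromatic position
C#2: 2×12 + 1 = 25
C3: 3×12 + 0 = 36
Difference = 36 - 25 = 11
= 11 semitones


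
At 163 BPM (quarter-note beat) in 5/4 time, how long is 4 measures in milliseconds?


Working:
Quarter-note beat duration = 60000 / 163 ms
Beats per measure (5/4) = 5
One measure = 5 × 60000 / 163 = 300000 / 163 ms
4 measures = 4 × 300000 / 163 = 1200000 / 163
= 7362.0 ms


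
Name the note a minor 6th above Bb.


A 6th spans 6 letter names, so from B we land on G
A minor 6th = 8 semitones above Bb
Spell G at that pitch: Gb
= Gb


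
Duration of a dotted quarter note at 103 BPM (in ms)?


Working:
One quarter-note beat = 60000 / BPM = 60000 / 103 ms
Dotted quarter note = 3/2 × quarter note
Duration = 3/2 × 60000 / 103 = 90000 / 103
= 873.8 ms


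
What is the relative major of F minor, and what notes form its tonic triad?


Solution.
The relative major shares the key signature and is a minor 3rd above the minor tonic
A minor 3rd above F is Ab
→ relative major of F minor is Ab major
Tonic triad of Ab major = root + major 3rd + perfect 5th = Ab C Eb
= Ab major; triad = Ab C Eb


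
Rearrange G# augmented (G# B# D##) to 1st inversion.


Let's work it out.
Root position: G# B# D##
1st inversion: move root up an octave
Bass note: B#
Notes (bottom to top) = B# D## G#


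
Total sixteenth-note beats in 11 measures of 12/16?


Time signature 12/16: the bottom number 16 means the sixteenth note gets one count
The top number 12 means 12 sixteenth-note beats per measure
Total = 12 × 11 measures
= 132 sixteenth-note beats


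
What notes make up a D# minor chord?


Let's work it out.
Minor triad = root + minor 3rd (3 semitones) + perfect 5th (7 semitones)
A triad on D# stacks thirds, so the chord tones use letter names D-F-A
Root: D#
Minor 3rd above D#: F#
Perfect 5th above D#: A#
Chord = D# F# A#


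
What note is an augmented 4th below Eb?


Step by step:
A 4th spans 4 letter names, so from E we land on B
An augmented 4th = 6 semitones below Eb
Spell B at that pitch: Bbb
= Bbb


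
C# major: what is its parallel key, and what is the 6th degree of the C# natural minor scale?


Step by step:
Parallel keys share the same tonic but differ in mode
C# major → parallel is C# minor
C# natural minor scale: C# D# E F# G# A B
= C# minor; 6th degree = A


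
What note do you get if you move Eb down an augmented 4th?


augmented 4th: 4 letter names, 6 semitones
Letter: E - 3 → B
Pitch: Eb - 6 semitones, spelled as a B → Bbb
= Bbb


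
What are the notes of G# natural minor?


Solution.
Natural minor scale pattern: W-H-W-W-H-W-W (2-1-2-2-1-2-2 semitones)
Starting from G#:
  G# + 2 semitones → A#
  A# + 1 semitone → B
  B + 2 semitones → C#
  C# + 2 semitones → D#
  D# + 1 semitone → E
  E + 2 semitones → F#
  F# + 2 semitones → G#
Scale = G# A# B C# D# E F#


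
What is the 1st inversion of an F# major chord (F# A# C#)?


Solution.
Root position: F# A# C#
1st inversion: move root up an octave
Bass note: A#
Notes (bottom to top) = A# C# F#


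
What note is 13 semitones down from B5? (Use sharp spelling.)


Reasoning:
B5: chromatic position 11 in octave 5 → absolute = 5×12 + 11 = 71
Transpose down 13: 71 - 13 = 58
58 = 4×12 + 10 → A# in octave 4
Result = A#4


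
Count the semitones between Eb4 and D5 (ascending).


Let's work it out.
Absolute semitone position = octave×12 + chromatic position
Eb4: 4×12 + 3 = 51
D5: 5×12 + 2 = 62
Difference = 62 - 51 = 11
= 11 semitones


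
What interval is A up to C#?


Step by step:
Letter names: A → C spans 3 letter names → a 3rd
Semitones: A → C# = 4 half-steps
A 3rd of 4 semitones is a major 3rd
= major 3rd


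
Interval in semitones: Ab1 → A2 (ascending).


Let's work it out.
Absolute semitone position = octave×12 + chromatic position
Ab1: 1×12 + 8 = 20
A2: 2×12 + 9 = 33
Difference = 33 - 20 = 13
= 13 semitones


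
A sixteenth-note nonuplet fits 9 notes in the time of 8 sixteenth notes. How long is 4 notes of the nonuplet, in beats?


Nonuplet: 9 notes occupy the space of 8 sixteenth notes
Space = 8 × 1/4 = 2 beats
Each nonuplet note = 2 / 9 = 2/9 beats
4 notes = 4 × 2/9 = 8/9
= 8/9 beats


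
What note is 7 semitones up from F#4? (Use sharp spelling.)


Reasoning:
F#4: chromatic position 6 in octave 4 → absolute = 4×12 + 6 = 54
Transpose up 7: 54 + 7 = 61
61 = 5×12 + 1 → C# in octave 5
Result = C#5


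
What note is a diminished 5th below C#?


Solution.
A 5th spans 5 letter names, so from C we land on F
A diminished 5th = 6 semitones below C#
Spell F at that pitch: F##
= F##


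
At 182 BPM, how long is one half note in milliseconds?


Reasoning:
One quarter-note beat = 60000 / BPM = 60000 / 182 ms
Half note = 2 × quarter note
Duration = 2 × 60000 / 182 = 120000 / 182
= 659.3 ms


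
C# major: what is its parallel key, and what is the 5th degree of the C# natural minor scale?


Parallel keys share the same tonic but differ in mode
C# major → parallel is C# minor
C# natural minor scale: C# D# E F# G# A B
= C# minor; 5th degree = G#


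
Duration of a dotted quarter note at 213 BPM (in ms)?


One quarter-note beat = 60000 / BPM = 60000 / 213 ms
Dotted quarter note = 3/2 × quarter note
Duration = 3/2 × 60000 / 213 = 90000 / 213
= 422.5 ms


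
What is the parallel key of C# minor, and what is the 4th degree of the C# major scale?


Parallel keys share the same tonic but differ in mode
C# minor → parallel is C# major
C# major scale: C# D# E# F# G# A# B#
= C# major; 4th degree = F#


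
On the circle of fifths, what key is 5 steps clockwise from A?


Step by step:
Each clockwise step on the circle of fifths moves up a perfect 5th
From A: A → E → B → F#/Gb → Db → Ab
= Ab


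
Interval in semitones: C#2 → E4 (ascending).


Solution.
Absolute semitone position = octave×12 + chromatic position
C#2: 2×12 + 1 = 25
E4: 4×12 + 4 = 52
Difference = 52 - 25 = 27
= 27 semitones


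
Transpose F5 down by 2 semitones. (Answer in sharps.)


Let's work it out.
F5: chromatic position 5 in octave 5 → absolute = 5×12 + 5 = 65
Transpose down 2: 65 - 2 = 63
63 = 5×12 + 3 → D# in octave 5
Result = D#5


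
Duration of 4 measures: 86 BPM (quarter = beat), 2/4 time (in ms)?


Reasoning:
Quarter-note beat duration = 60000 / 86 ms
Beats per measure (2/4) = 2
One measure = 2 × 60000 / 86 = 120000 / 86 ms
4 measures = 4 × 120000 / 86 = 480000 / 86
= 5581.4 ms


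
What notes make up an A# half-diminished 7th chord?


Reasoning:
Half-diminished 7th chord = root + minor 3rd + diminished 5th + minor 7th
Seventh chords stack in thirds, so the letter names are A-C-E-G
Root: A#
Minor 3rd above A#: C#
Diminished 5th above A#: E
Minor 7th above A#: G#
Chord = A# C# E G#


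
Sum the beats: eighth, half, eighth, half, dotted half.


Working:
Beat values:
  eighth = 0.5 beats
  half = 2 beats
  eighth = 0.5 beats
  half = 2 beats
  dotted half = 3 beats
Sum = 0.5 + 2 + 0.5 + 2 + 3
= 8 beats


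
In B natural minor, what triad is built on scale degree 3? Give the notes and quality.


Solution.
B natural minor scale: B C# D E F# G A
Diatonic triad on degree 3 stacks scale notes 3, 5, 7: D F# A
D→F# = 4 semitones; D→A = 7 semitones → major triad
= D F# A (major)


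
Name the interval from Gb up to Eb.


Letter names: G → E spans 6 letter names → a 6th
Semitones: Gb → Eb = 9 half-steps
A 6th of 9 semitones is a major 6th
= major 6th


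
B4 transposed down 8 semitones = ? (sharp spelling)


Solution.
B4: chromatic position 11 in octave 4 → absolute = 4×12 + 11 = 59
Transpose down 8: 59 - 8 = 51
51 = 4×12 + 3 → D# in octave 4
Result = D#4


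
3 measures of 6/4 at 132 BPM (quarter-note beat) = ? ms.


Let's work it out.
Quarter-note beat duration = 60000 / 132 ms
Beats per measure (6/4) = 6
One measure = 6 × 60000 / 132 = 360000 / 132 ms
3 measures = 3 × 360000 / 132 = 1080000 / 132
= 8181.8 ms


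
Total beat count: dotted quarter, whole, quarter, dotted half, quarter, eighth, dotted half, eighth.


Solution.
Beat values:
  dotted quarter = 1.5 beats
  whole = 4 beats
  quarter = 1 beat
  dotted half = 3 beats
  quarter = 1 beat
  eighth = 0.5 beats
  dotted half = 3 beats
  eighth = 0.5 beats
Sum = 1.5 + 4 + 1 + 3 + 1 + 0.5 + 3 + 0.5
= 14.5 beats


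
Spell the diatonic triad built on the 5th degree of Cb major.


Cb major scale: Cb Db Eb Fb Gb Ab Bb
Diatonic triad on degree 5 stacks scale notes 5, 7, 2: Gb Bb Db
Gb→Bb = 4 semitones; Gb→Db = 7 semitones → major triad
= Gb Bb Db (major)


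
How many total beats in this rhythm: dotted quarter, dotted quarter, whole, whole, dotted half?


Beat values:
  dotted quarter = 1.5 beats
  dotted quarter = 1.5 beats
  whole = 4 beats
  whole = 4 beats
  dotted half = 3 beats
Sum = 1.5 + 1.5 + 4 + 4 + 3
= 14 beats


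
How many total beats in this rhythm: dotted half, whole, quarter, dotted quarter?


Let's work it out.
Beat values:
  dotted half = 3 beats
  whole = 4 beats
  quarter = 1 beat
  dotted quarter = 1.5 beats
Sum = 3 + 4 + 1 + 1.5
= 9.5 beats


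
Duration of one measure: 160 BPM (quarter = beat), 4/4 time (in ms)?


Quarter-note beat duration = 60000 / 160 ms
Beats per measure (4/4) = 4
One measure = 4 × 60000 / 160 = 240000 / 160 ms
= 1500.0 ms


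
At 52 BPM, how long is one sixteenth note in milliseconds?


Reasoning:
One quarter-note beat = 60000 / BPM = 60000 / 52 ms
Sixteenth note = 1/4 × quarter note
Duration = 1/4 × 60000 / 52 = 15000 / 52
= 288.5 ms


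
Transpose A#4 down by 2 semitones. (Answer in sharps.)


Reasoning:
A#4: chromatic position 10 in octave 4 → absolute = 4×12 + 10 = 58
Transpose down 2: 58 - 2 = 56
56 = 4×12 + 8 → G# in octave 4
Result = G#4


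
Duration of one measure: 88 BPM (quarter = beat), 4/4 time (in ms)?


Reasoning:
Quarter-note beat duration = 60000 / 88 ms
Beats per measure (4/4) = 4
One measure = 4 × 60000 / 88 = 240000 / 88 ms
= 2727.3 ms


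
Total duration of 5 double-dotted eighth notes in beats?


Base eighth note = 1/2 beats
Dot 1 adds half the previous value: +1/4
Dot 2 adds half the previous value: +1/8
One double-dotted eighth = 1/2 + 1/4 + 1/8 = 7/8
5 of them = 5 × 7/8 = 35/8
= 35/8 beats


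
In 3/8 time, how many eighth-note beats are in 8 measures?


Working:
Time signature 3/8: the bottom number 8 means the eighth note gets one count
The top number 3 means 3 eighth-note beats per measure
Total = 3 × 8 measures
= 24 eighth-note beats


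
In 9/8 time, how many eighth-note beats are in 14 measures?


Time signature 9/8: the bottom number 8 means the eighth note gets one count
The top number 9 means 9 eighth-note beats per measure
Total = 9 × 14 measures
= 126 eighth-note beats


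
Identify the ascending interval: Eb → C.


Working:
Letter names: E → C spans 6 letter names → a 6th
Semitones: Eb → C = 9 half-steps
A 6th of 9 semitones is a major 6th
= major 6th


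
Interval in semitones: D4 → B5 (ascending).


Absolute semitone position = octave×12 + chromatic position
D4: 4×12 + 2 = 50
B5: 5×12 + 11 = 71
Difference = 71 - 50 = 21
= 21 semitones


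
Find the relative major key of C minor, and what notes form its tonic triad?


Step by step:
The relative major shares the key signature and is a minor 3rd above the minor tonic
A minor 3rd above C is Eb
→ relative major of C minor is Eb major
Tonic triad of Eb major = root + major 3rd + perfect 5th = Eb G Bb
= Eb major; triad = Eb G Bb


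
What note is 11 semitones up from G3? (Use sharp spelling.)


Reasoning:
G3: chromatic position 7 in octave 3 → absolute = 3×12 + 7 = 43
Transpose up 11: 43 + 11 = 54
54 = 4×12 + 6 → F# in octave 4
Result = F#4


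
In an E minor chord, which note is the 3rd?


Step by step:
Minor triad = root + minor 3rd (3 semitones) + perfect 5th (7 semitones)
A triad on E stacks thirds, so the chord tones use letter names E-G-B
Root: E
Minor 3rd above E: G
Perfect 5th above E: B
The 3rd = G


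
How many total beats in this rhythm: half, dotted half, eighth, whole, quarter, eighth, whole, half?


Reasoning:
Beat values:
  half = 2 beats
  dotted half = 3 beats
  eighth = 0.5 beats
  whole = 4 beats
  quarter = 1 beat
  eighth = 0.5 beats
  whole = 4 beats
  half = 2 beats
Sum = 2 + 3 + 0.5 + 4 + 1 + 0.5 + 4 + 2
= 17 beats


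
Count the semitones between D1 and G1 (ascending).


Absolute semitone position = octave×12 + chromatic position
D1: 1×12 + 2 = 14
G1: 1×12 + 7 = 19
Difference = 19 - 14 = 5
= 5 semitones


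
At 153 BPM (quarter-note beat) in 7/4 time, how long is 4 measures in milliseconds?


Quarter-note beat duration = 60000 / 153 ms
Beats per measure (7/4) = 7
One measure = 7 × 60000 / 153 = 420000 / 153 ms
4 measures = 4 × 420000 / 153 = 1680000 / 153
= 10980.4 ms


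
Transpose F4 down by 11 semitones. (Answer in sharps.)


F4: chromatic position 5 in octave 4 → absolute = 4×12 + 5 = 53
Transpose down 11: 53 - 11 = 42
42 = 3×12 + 6 → F# in octave 3
Result = F#3


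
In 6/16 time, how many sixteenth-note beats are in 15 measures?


Time signature 6/16: the bottom number 16 means the sixteenth note gets one count
The top number 6 means 6 sixteenth-note beats per measure
Total = 6 × 15 measures
= 90 sixteenth-note beats


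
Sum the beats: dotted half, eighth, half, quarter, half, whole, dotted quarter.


Let's work it out.
Beat values:
  dotted half = 3 beats
  eighth = 0.5 beats
  half = 2 beats
  quarter = 1 beat
  half = 2 beats
  whole = 4 beats
  dotted quarter = 1.5 beats
Sum = 3 + 0.5 + 2 + 1 + 2 + 4 + 1.5
= 14 beats


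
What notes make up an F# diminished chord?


Step by step:
Diminished triad = root + minor 3rd (3 semitones) + diminished 5th (6 semitones)
A triad on F# stacks thirds, so the chord tones use letter names F-A-C
Root: F#
Minor 3rd above F#: A
Diminished 5th above F#: C
Chord = F# A C


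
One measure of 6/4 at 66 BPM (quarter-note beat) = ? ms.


Quarter-note beat duration = 60000 / 66 ms
Beats per measure (6/4) = 6
One measure = 6 × 60000 / 66 = 360000 / 66 ms
= 5454.5 ms


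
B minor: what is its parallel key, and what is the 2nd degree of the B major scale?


Parallel keys share the same tonic but differ in mode
B minor → parallel is B major
B major scale: B C# D# E F# G# A#
= B major; 2nd degree = C#


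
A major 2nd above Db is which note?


Working:
A 2nd spans 2 letter names, so from D we land on E
A major 2nd = 2 semitones above Db
Spell E at that pitch: Eb
= Eb


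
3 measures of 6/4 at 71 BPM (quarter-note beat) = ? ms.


Quarter-note beat duration = 60000 / 71 ms
Beats per measure (6/4) = 6
One measure = 6 × 60000 / 71 = 360000 / 71 ms
3 measures = 3 × 360000 / 71 = 1080000 / 71
= 15211.3 ms


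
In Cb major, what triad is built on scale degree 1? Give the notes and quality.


Cb major scale: Cb Db Eb Fb Gb Ab Bb
Diatonic triad on degree 1 stacks scale notes 1, 3, 5: Cb Eb Gb
Cb→Eb = 4 semitones; Cb→Gb = 7 semitones → major triad
= Cb Eb Gb (major)


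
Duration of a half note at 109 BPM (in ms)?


Step by step:
One quarter-note beat = 60000 / BPM = 60000 / 109 ms
Half note = 2 × quarter note
Duration = 2 × 60000 / 109 = 120000 / 109
= 1100.9 ms


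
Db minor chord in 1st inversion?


Root position: Db Fb Ab
1st inversion: move root up an octave
Bass note: Fb
Notes (bottom to top) = Fb Ab Db


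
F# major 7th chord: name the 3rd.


Step by step:
Major 7th chord = root + major 3rd + perfect 5th + major 7th
Seventh chords stack in thirds, so the letter names are F-A-C-E
Root: F#
Major 3rd above F#: A#
Perfect 5th above F#: C#
Major 7th above F#: E#
The 3rd = A#
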